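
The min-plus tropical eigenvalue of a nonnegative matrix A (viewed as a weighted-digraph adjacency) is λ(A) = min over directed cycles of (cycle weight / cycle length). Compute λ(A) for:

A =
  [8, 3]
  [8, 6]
λ(A) = 11/2

Enumerate directed cycles and compute their means (weight / length). Sample:
  cycle 0 → 0: weight = 8, length = 1, mean = 8/1 ≈ 8.000
  cycle 1 → 1: weight = 6, length = 1, mean = 6/1 ≈ 6.000
  cycle 0 → 1 → 0: weight = 11, length = 2, mean = 11/2 ≈ 5.500
  cycle 1 → 0 → 1: weight = 11, length = 2, mean = 11/2 ≈ 5.500
Minimum mean = 5.500, attained e.g. along the cycle 0 → 1 → 0 with weight 11 and length 2. So λ(A) = 11/2 = 11/2.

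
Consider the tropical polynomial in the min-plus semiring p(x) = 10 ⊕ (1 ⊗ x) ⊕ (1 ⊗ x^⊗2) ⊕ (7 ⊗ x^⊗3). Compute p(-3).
p(-3) = -5

A tropical monomial a ⊗ x^⊗i evaluates to a + i · x. Evaluating each term at x = -3:
  Term 0 contributes 10 + 0 · -3 = 10
  Term 1 contributes 1 + 1 · -3 = -2
  Term 2 contributes 1 + 2 · -3 = -5
  Term 3 contributes 7 + 3 · -3 = -2
p(-3) = ⊕ of these = min[10, -2, -5, -2] = -5.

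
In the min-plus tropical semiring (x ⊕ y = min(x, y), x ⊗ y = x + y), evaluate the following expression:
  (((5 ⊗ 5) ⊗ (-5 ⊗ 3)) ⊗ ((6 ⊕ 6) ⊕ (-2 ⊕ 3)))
(((5 ⊗ 5) ⊗ (-5 ⊗ 3)) ⊗ ((6 ⊕ 6) ⊕ (-2 ⊕ 3))) = 6

Expand innermost to outermost. Recall ⊕ takes the minimum of its arguments and ⊗ takes their sum. Working out the expression (((5 ⊗ 5) ⊗ (-5 ⊗ 3)) ⊗ ((6 ⊕ 6) ⊕ (-2 ⊕ 3))) gives 6.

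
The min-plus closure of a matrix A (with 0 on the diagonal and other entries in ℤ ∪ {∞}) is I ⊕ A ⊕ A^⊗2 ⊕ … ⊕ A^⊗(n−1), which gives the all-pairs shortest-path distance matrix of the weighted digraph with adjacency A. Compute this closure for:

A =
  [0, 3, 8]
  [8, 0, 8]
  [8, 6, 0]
Closure =
  [0, 3, 8]
  [8, 0, 8]
  [8, 6, 0]

This is the Floyd-Warshall all-pairs shortest-path computation. For each intermediate vertex k = 0, 1, …, 2, update dist[i][j] ← min(dist[i][j], dist[i][k] + dist[k][j]). The final matrix gives, for each (i, j), the minimum total weight of any directed path from i to j (possibly empty when i = j).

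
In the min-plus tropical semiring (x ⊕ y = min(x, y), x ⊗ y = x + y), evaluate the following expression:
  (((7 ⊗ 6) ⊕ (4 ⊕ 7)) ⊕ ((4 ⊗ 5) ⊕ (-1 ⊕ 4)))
(((7 ⊗ 6) ⊕ (4 ⊕ 7)) ⊕ ((4 ⊗ 5) ⊕ (-1 ⊕ 4))) = -1

Expand innermost to outermost. Recall ⊕ takes the minimum of its arguments and ⊗ takes their sum. Working out the expression (((7 ⊗ 6) ⊕ (4 ⊕ 7)) ⊕ ((4 ⊗ 5) ⊕ (-1 ⊕ 4))) gives -1.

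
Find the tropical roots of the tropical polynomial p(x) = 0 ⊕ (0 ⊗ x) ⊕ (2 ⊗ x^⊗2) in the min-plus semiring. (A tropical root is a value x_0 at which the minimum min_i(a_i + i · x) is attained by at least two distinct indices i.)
Roots: {-2, 0}

Each tropical root is a break point of the lower envelope of the lines y = a_i + i · x (there are 3 lines, with slopes 0, 1, ..., 2). Only the lines that attain the minimum somewhere contribute to roots; other lines are dominated. Here the surviving (envelope) indices are i = 2, i = 1, i = 0.
Intersections between consecutive envelope lines give the roots: for adjacent envelope indices i < j the intersection is x = (a_i − a_j) / (j − i). Reading off the sorted break points: {-2, 0}.
Verification: at each break x_0, at least two indices attain the minimum of min_i(a_i + i · x_0).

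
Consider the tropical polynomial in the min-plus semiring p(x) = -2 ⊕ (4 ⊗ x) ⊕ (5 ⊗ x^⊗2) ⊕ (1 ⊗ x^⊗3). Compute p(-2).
p(-2) = -5

A tropical monomial a ⊗ x^⊗i evaluates to a + i · x. Evaluating each term at x = -2:
  Term 0 contributes -2 + 0 · -2 = -2
  Term 1 contributes 4 + 1 · -2 = 2
  Term 2 contributes 5 + 2 · -2 = 1
  Term 3 contributes 1 + 3 · -2 = -5
p(-2) = ⊕ of these = min[-2, 2, 1, -5] = -5.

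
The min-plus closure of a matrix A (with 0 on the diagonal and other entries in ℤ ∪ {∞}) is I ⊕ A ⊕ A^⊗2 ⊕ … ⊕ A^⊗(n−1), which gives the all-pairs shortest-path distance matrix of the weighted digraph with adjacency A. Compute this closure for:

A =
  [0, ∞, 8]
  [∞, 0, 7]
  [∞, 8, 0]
Closure =
  [0, 16, 8]
  [∞, 0, 7]
  [∞, 8, 0]

This is the Floyd-Warshall all-pairs shortest-path computation. For each intermediate vertex k = 0, 1, …, 2, update dist[i][j] ← min(dist[i][j], dist[i][k] + dist[k][j]). The final matrix gives, for each (i, j), the minimum total weight of any directed path from i to j (possibly empty when i = j).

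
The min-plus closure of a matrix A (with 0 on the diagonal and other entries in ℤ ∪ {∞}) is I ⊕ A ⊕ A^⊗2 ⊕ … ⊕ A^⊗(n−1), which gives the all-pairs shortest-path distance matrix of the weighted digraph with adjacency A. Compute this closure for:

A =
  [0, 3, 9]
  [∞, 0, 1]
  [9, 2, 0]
Closure =
  [0, 3, 4]
  [10, 0, 1]
  [9, 2, 0]

This is the Floyd-Warshall all-pairs shortest-path computation. For each intermediate vertex k = 0, 1, …, 2, update dist[i][j] ← min(dist[i][j], dist[i][k] + dist[k][j]). The final matrix gives, for each (i, j), the minimum total weight of any directed path from i to j (possibly empty when i = j).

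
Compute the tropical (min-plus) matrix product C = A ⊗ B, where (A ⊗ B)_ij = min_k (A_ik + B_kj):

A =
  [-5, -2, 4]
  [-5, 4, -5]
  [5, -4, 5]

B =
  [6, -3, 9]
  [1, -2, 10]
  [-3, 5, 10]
A ⊗ B =
  [-1, -8, 4]
  [-8, -8, 4]
  [-3, -6, 6]

Apply the min-plus product entry-by-entry:
  C[0][0] = min over k of (A[0][0] + B[0][0] = -5 + 6 = 1, A[0][1] + B[1][0] = -2 + 1 = -1, A[0][2] + B[2][0] = 4 + -3 = 1) = -1 (attained at k = 1)
  C[0][1] = min over k of (A[0][0] + B[0][1] = -5 + -3 = -8, A[0][1] + B[1][1] = -2 + -2 = -4, A[0][2] + B[2][1] = 4 + 5 = 9) = -8 (attained at k = 0)
  C[0][2] = min over k of (A[0][0] + B[0][2] = -5 + 9 = 4, A[0][1] + B[1][2] = -2 + 10 = 8, A[0][2] + B[2][2] = 4 + 10 = 14) = 4 (attained at k = 0)
  C[1][0] = min over k of (A[1][0] + B[0][0] = -5 + 6 = 1, A[1][1] + B[1][0] = 4 + 1 = 5, A[1][2] + B[2][0] = -5 + -3 = -8) = -8 (attained at k = 2)
  C[1][1] = min over k of (A[1][0] + B[0][1] = -5 + -3 = -8, A[1][1] + B[1][1] = 4 + -2 = 2, A[1][2] + B[2][1] = -5 + 5 = 0) = -8 (attained at k = 0)
  C[1][2] = min over k of (A[1][0] + B[0][2] = -5 + 9 = 4, A[1][1] + B[1][2] = 4 + 10 = 14, A[1][2] + B[2][2] = -5 + 10 = 5) = 4 (attained at k = 0)
  C[2][0] = min over k of (A[2][0] + B[0][0] = 5 + 6 = 11, A[2][1] + B[1][0] = -4 + 1 = -3, A[2][2] + B[2][0] = 5 + -3 = 2) = -3 (attained at k = 1)
  C[2][1] = min over k of (A[2][0] + B[0][1] = 5 + -3 = 2, A[2][1] + B[1][1] = -4 + -2 = -6, A[2][2] + B[2][1] = 5 + 5 = 10) = -6 (attained at k = 1)
  C[2][2] = min over k of (A[2][0] + B[0][2] = 5 + 9 = 14, A[2][1] + B[1][2] = -4 + 10 = 6, A[2][2] + B[2][2] = 5 + 10 = 15) = 6 (attained at k = 1)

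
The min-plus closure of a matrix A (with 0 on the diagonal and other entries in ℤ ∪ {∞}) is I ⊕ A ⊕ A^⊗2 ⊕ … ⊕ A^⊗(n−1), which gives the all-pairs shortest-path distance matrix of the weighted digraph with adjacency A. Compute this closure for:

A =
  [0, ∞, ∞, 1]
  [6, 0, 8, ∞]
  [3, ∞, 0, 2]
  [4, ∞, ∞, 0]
Closure =
  [0, ∞, ∞, 1]
  [6, 0, 8, 7]
  [3, ∞, 0, 2]
  [4, ∞, ∞, 0]

This is the Floyd-Warshall all-pairs shortest-path computation. For each intermediate vertex k = 0, 1, …, 3, update dist[i][j] ← min(dist[i][j], dist[i][k] + dist[k][j]). The final matrix gives, for each (i, j), the minimum total weight of any directed path from i to j (possibly empty when i = j).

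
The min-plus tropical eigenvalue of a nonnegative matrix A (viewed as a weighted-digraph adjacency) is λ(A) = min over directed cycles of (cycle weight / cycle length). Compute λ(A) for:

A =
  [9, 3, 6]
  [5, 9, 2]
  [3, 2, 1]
λ(A) = 1

Enumerate directed cycles and compute their means (weight / length). Sample:
  cycle 0 → 0: weight = 9, length = 1, mean = 9/1 ≈ 9.000
  cycle 1 → 1: weight = 9, length = 1, mean = 9/1 ≈ 9.000
  cycle 2 → 2: weight = 1, length = 1, mean = 1/1 ≈ 1.000
  cycle 0 → 1 → 0: weight = 8, length = 2, mean = 8/2 ≈ 4.000
  cycle 0 → 2 → 0: weight = 9, length = 2, mean = 9/2 ≈ 4.500
  cycle 1 → 0 → 1: weight = 8, length = 2, mean = 8/2 ≈ 4.000
Minimum mean = 1.000, attained e.g. along the cycle 2 → 2 with weight 1 and length 1. So λ(A) = 1/1 = 1.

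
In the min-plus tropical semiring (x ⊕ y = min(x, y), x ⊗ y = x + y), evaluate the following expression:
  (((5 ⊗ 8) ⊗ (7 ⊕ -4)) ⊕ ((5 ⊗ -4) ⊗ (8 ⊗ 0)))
(((5 ⊗ 8) ⊗ (7 ⊕ -4)) ⊕ ((5 ⊗ -4) ⊗ (8 ⊗ 0))) = 9

Expand innermost to outermost. Recall ⊕ takes the minimum of its arguments and ⊗ takes their sum. Working out the expression (((5 ⊗ 8) ⊗ (7 ⊕ -4)) ⊕ ((5 ⊗ -4) ⊗ (8 ⊗ 0))) gives 9.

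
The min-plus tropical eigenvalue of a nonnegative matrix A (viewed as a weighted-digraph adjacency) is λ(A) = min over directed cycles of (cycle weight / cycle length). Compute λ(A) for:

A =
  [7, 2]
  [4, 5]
λ(A) = 3

Enumerate directed cycles and compute their means (weight / length). Sample:
  cycle 0 → 0: weight = 7, length = 1, mean = 7/1 ≈ 7.000
  cycle 1 → 1: weight = 5, length = 1, mean = 5/1 ≈ 5.000
  cycle 0 → 1 → 0: weight = 6, length = 2, mean = 6/2 ≈ 3.000
  cycle 1 → 0 → 1: weight = 6, length = 2, mean = 6/2 ≈ 3.000
Minimum mean = 3.000, attained e.g. along the cycle 0 → 1 → 0 with weight 6 and length 2. So λ(A) = 6/2 = 3.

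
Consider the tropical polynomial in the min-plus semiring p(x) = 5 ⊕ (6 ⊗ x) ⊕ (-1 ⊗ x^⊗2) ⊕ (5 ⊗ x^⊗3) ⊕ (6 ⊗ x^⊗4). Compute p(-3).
p(-3) = -7

A tropical monomial a ⊗ x^⊗i evaluates to a + i · x. Evaluating each term at x = -3:
  Term 0 contributes 5 + 0 · -3 = 5
  Term 1 contributes 6 + 1 · -3 = 3
  Term 2 contributes -1 + 2 · -3 = -7
  Term 3 contributes 5 + 3 · -3 = -4
  Term 4 contributes 6 + 4 · -3 = -6
p(-3) = ⊕ of these = min[5, 3, -7, -4, -6] = -7.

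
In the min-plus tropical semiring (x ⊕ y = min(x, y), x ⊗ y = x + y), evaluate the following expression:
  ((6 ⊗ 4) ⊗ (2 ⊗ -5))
((6 ⊗ 4) ⊗ (2 ⊗ -5)) = 7

Expand innermost to outermost. Recall ⊕ takes the minimum of its arguments and ⊗ takes their sum. Working out the expression ((6 ⊗ 4) ⊗ (2 ⊗ -5)) gives 7.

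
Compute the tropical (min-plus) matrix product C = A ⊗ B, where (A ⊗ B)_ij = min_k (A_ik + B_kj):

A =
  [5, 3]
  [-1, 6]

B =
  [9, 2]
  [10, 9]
A ⊗ B =
  [13, 7]
  [8, 1]

Apply the min-plus product entry-by-entry:
  C[0][0] = min over k of (A[0][0] + B[0][0] = 5 + 9 = 14, A[0][1] + B[1][0] = 3 + 10 = 13) = 13 (attained at k = 1)
  C[0][1] = min over k of (A[0][0] + B[0][1] = 5 + 2 = 7, A[0][1] + B[1][1] = 3 + 9 = 12) = 7 (attained at k = 0)
  C[1][0] = min over k of (A[1][0] + B[0][0] = -1 + 9 = 8, A[1][1] + B[1][0] = 6 + 10 = 16) = 8 (attained at k = 0)
  C[1][1] = min over k of (A[1][0] + B[0][1] = -1 + 2 = 1, A[1][1] + B[1][1] = 6 + 9 = 15) = 1 (attained at k = 0)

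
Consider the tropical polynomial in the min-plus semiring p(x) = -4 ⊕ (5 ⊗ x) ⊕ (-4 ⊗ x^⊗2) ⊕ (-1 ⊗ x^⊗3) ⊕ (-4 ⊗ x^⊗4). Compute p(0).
p(0) = -4

A tropical monomial a ⊗ x^⊗i evaluates to a + i · x. Evaluating each term at x = 0:
  Term 0 contributes -4 + 0 · 0 = -4
  Term 1 contributes 5 + 1 · 0 = 5
  Term 2 contributes -4 + 2 · 0 = -4
  Term 3 contributes -1 + 3 · 0 = -1
  Term 4 contributes -4 + 4 · 0 = -4
p(0) = ⊕ of these = min[-4, 5, -4, -1, -4] = -4.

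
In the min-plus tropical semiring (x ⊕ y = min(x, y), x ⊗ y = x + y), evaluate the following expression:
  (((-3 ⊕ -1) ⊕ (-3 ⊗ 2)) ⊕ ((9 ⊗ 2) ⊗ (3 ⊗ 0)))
(((-3 ⊕ -1) ⊕ (-3 ⊗ 2)) ⊕ ((9 ⊗ 2) ⊗ (3 ⊗ 0))) = -3

Expand innermost to outermost. Recall ⊕ takes the minimum of its arguments and ⊗ takes their sum. Working out the expression (((-3 ⊕ -1) ⊕ (-3 ⊗ 2)) ⊕ ((9 ⊗ 2) ⊗ (3 ⊗ 0))) gives -3.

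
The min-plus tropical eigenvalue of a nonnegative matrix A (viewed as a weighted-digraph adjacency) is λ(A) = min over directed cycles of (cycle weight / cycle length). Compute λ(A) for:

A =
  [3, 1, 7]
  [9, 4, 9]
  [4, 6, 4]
λ(A) = 3

Enumerate directed cycles and compute their means (weight / length). Sample:
  cycle 0 → 0: weight = 3, length = 1, mean = 3/1 ≈ 3.000
  cycle 1 → 1: weight = 4, length = 1, mean = 4/1 ≈ 4.000
  cycle 2 → 2: weight = 4, length = 1, mean = 4/1 ≈ 4.000
  cycle 0 → 1 → 0: weight = 10, length = 2, mean = 10/2 ≈ 5.000
  cycle 0 → 2 → 0: weight = 11, length = 2, mean = 11/2 ≈ 5.500
  cycle 1 → 0 → 1: weight = 10, length = 2, mean = 10/2 ≈ 5.000
Minimum mean = 3.000, attained e.g. along the cycle 0 → 0 with weight 3 and length 1. So λ(A) = 3/1 = 3.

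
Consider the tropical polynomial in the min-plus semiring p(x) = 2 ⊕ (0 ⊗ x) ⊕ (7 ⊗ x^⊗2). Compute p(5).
p(5) = 2

A tropical monomial a ⊗ x^⊗i evaluates to a + i · x. Evaluating each term at x = 5:
  Term 0 contributes 2 + 0 · 5 = 2
  Term 1 contributes 0 + 1 · 5 = 5
  Term 2 contributes 7 + 2 · 5 = 17
p(5) = ⊕ of these = min[2, 5, 17] = 2.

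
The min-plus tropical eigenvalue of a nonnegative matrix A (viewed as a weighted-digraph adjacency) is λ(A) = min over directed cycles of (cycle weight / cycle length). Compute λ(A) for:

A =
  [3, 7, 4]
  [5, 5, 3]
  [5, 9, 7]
λ(A) = 3

Enumerate directed cycles and compute their means (weight / length). Sample:
  cycle 0 → 0: weight = 3, length = 1, mean = 3/1 ≈ 3.000
  cycle 1 → 1: weight = 5, length = 1, mean = 5/1 ≈ 5.000
  cycle 2 → 2: weight = 7, length = 1, mean = 7/1 ≈ 7.000
  cycle 0 → 1 → 0: weight = 12, length = 2, mean = 12/2 ≈ 6.000
  cycle 0 → 2 → 0: weight = 9, length = 2, mean = 9/2 ≈ 4.500
  cycle 1 → 0 → 1: weight = 12, length = 2, mean = 12/2 ≈ 6.000
Minimum mean = 3.000, attained e.g. along the cycle 0 → 0 with weight 3 and length 1. So λ(A) = 3/1 = 3.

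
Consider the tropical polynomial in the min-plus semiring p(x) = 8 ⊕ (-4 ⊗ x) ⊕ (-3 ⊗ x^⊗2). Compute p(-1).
p(-1) = -5

A tropical monomial a ⊗ x^⊗i evaluates to a + i · x. Evaluating each term at x = -1:
  Term 0 contributes 8 + 0 · -1 = 8
  Term 1 contributes -4 + 1 · -1 = -5
  Term 2 contributes -3 + 2 · -1 = -5
p(-1) = ⊕ of these = min[8, -5, -5] = -5.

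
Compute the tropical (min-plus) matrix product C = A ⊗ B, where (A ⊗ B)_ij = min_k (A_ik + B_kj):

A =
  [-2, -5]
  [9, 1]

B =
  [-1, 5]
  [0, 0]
A ⊗ B =
  [-5, -5]
  [1, 1]

Apply the min-plus product entry-by-entry:
  C[0][0] = min over k of (A[0][0] + B[0][0] = -2 + -1 = -3, A[0][1] + B[1][0] = -5 + 0 = -5) = -5 (attained at k = 1)
  C[0][1] = min over k of (A[0][0] + B[0][1] = -2 + 5 = 3, A[0][1] + B[1][1] = -5 + 0 = -5) = -5 (attained at k = 1)
  C[1][0] = min over k of (A[1][0] + B[0][0] = 9 + -1 = 8, A[1][1] + B[1][0] = 1 + 0 = 1) = 1 (attained at k = 1)
  C[1][1] = min over k of (A[1][0] + B[0][1] = 9 + 5 = 14, A[1][1] + B[1][1] = 1 + 0 = 1) = 1 (attained at k = 1)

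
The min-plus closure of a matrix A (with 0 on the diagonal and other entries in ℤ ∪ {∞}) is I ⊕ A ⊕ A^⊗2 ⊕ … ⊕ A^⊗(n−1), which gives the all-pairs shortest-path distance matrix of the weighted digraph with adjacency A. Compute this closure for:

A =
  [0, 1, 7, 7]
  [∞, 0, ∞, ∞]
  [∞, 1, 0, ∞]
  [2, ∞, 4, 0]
Closure =
  [0, 1, 7, 7]
  [∞, 0, ∞, ∞]
  [∞, 1, 0, ∞]
  [2, 3, 4, 0]

This is the Floyd-Warshall all-pairs shortest-path computation. For each intermediate vertex k = 0, 1, …, 3, update dist[i][j] ← min(dist[i][j], dist[i][k] + dist[k][j]). The final matrix gives, for each (i, j), the minimum total weight of any directed path from i to j (possibly empty when i = j).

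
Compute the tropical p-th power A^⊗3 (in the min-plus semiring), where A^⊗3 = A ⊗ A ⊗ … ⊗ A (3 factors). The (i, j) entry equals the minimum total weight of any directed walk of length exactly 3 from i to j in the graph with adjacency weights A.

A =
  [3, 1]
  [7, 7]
A^⊗3 =
  [9, 7]
  [13, 11]

Each entry (A^⊗3)_ij equals the minimum over all length-3 walks i = v_0 → v_1 → … → v_3 = j of Σ_t A[v_t][v_{t+1}]. For example, for (i, j) = (0, 1) we minimise over 4 possible intermediate vertex sequences; the minimum is 7, attained along the walk 0 → 0 → 0 → 1.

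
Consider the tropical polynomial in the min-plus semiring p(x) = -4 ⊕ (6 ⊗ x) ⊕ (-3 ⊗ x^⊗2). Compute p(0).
p(0) = -4

A tropical monomial a ⊗ x^⊗i evaluates to a + i · x. Evaluating each term at x = 0:
  Term 0 contributes -4 + 0 · 0 = -4
  Term 1 contributes 6 + 1 · 0 = 6
  Term 2 contributes -3 + 2 · 0 = -3
p(0) = ⊕ of these = min[-4, 6, -3] = -4.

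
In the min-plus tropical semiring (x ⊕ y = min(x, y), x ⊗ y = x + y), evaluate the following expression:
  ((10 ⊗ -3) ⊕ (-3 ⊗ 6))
((10 ⊗ -3) ⊕ (-3 ⊗ 6)) = 3

Expand innermost to outermost. Recall ⊕ takes the minimum of its arguments and ⊗ takes their sum. Working out the expression ((10 ⊗ -3) ⊕ (-3 ⊗ 6)) gives 3.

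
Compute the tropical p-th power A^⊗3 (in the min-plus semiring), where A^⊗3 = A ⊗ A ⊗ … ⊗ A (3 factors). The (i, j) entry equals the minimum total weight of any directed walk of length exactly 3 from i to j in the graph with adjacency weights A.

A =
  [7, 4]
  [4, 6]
A^⊗3 =
  [14, 12]
  [12, 14]

Each entry (A^⊗3)_ij equals the minimum over all length-3 walks i = v_0 → v_1 → … → v_3 = j of Σ_t A[v_t][v_{t+1}]. For example, for (i, j) = (0, 1) we minimise over 4 possible intermediate vertex sequences; the minimum is 12, attained along the walk 0 → 1 → 0 → 1.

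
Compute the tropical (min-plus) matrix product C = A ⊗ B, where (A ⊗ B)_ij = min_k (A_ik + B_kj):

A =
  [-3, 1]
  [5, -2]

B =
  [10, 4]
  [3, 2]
A ⊗ B =
  [4, 1]
  [1, 0]

Apply the min-plus product entry-by-entry:
  C[0][0] = min over k of (A[0][0] + B[0][0] = -3 + 10 = 7, A[0][1] + B[1][0] = 1 + 3 = 4) = 4 (attained at k = 1)
  C[0][1] = min over k of (A[0][0] + B[0][1] = -3 + 4 = 1, A[0][1] + B[1][1] = 1 + 2 = 3) = 1 (attained at k = 0)
  C[1][0] = min over k of (A[1][0] + B[0][0] = 5 + 10 = 15, A[1][1] + B[1][0] = -2 + 3 = 1) = 1 (attained at k = 1)
  C[1][1] = min over k of (A[1][0] + B[0][1] = 5 + 4 = 9, A[1][1] + B[1][1] = -2 + 2 = 0) = 0 (attained at k = 1)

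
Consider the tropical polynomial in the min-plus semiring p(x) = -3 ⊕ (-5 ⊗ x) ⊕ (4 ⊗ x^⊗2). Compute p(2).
p(2) = -3

A tropical monomial a ⊗ x^⊗i evaluates to a + i · x. Evaluating each term at x = 2:
  Term 0 contributes -3 + 0 · 2 = -3
  Term 1 contributes -5 + 1 · 2 = -3
  Term 2 contributes 4 + 2 · 2 = 8
p(2) = ⊕ of these = min[-3, -3, 8] = -3.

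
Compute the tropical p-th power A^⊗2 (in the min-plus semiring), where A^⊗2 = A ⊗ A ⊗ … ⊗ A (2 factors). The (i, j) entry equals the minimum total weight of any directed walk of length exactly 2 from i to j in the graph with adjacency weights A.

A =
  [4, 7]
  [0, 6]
A^⊗2 =
  [7, 11]
  [4, 7]

Each entry (A^⊗2)_ij equals the minimum over all length-2 walks i = v_0 → v_1 → … → v_2 = j of Σ_t A[v_t][v_{t+1}]. For example, for (i, j) = (0, 1) we minimise over 2 possible intermediate vertex sequences; the minimum is 11, attained along the walk 0 → 0 → 1.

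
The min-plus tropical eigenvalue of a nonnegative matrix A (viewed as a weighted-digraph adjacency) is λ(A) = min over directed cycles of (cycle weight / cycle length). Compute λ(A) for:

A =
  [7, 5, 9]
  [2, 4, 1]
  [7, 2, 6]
λ(A) = 3/2

Enumerate directed cycles and compute their means (weight / length). Sample:
  cycle 0 → 0: weight = 7, length = 1, mean = 7/1 ≈ 7.000
  cycle 1 → 1: weight = 4, length = 1, mean = 4/1 ≈ 4.000
  cycle 2 → 2: weight = 6, length = 1, mean = 6/1 ≈ 6.000
  cycle 0 → 1 → 0: weight = 7, length = 2, mean = 7/2 ≈ 3.500
  cycle 0 → 2 → 0: weight = 16, length = 2, mean = 16/2 ≈ 8.000
  cycle 1 → 0 → 1: weight = 7, length = 2, mean = 7/2 ≈ 3.500
Minimum mean = 1.500, attained e.g. along the cycle 1 → 2 → 1 with weight 3 and length 2. So λ(A) = 3/2 = 3/2.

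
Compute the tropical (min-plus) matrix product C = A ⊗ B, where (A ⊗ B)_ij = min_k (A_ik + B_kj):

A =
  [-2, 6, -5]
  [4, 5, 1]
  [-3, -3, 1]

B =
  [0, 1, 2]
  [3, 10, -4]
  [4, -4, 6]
A ⊗ B =
  [-2, -9, 0]
  [4, -3, 1]
  [-3, -3, -7]

Apply the min-plus product entry-by-entry:
  C[0][0] = min over k of (A[0][0] + B[0][0] = -2 + 0 = -2, A[0][1] + B[1][0] = 6 + 3 = 9, A[0][2] + B[2][0] = -5 + 4 = -1) = -2 (attained at k = 0)
  C[0][1] = min over k of (A[0][0] + B[0][1] = -2 + 1 = -1, A[0][1] + B[1][1] = 6 + 10 = 16, A[0][2] + B[2][1] = -5 + -4 = -9) = -9 (attained at k = 2)
  C[0][2] = min over k of (A[0][0] + B[0][2] = -2 + 2 = 0, A[0][1] + B[1][2] = 6 + -4 = 2, A[0][2] + B[2][2] = -5 + 6 = 1) = 0 (attained at k = 0)
  C[1][0] = min over k of (A[1][0] + B[0][0] = 4 + 0 = 4, A[1][1] + B[1][0] = 5 + 3 = 8, A[1][2] + B[2][0] = 1 + 4 = 5) = 4 (attained at k = 0)
  C[1][1] = min over k of (A[1][0] + B[0][1] = 4 + 1 = 5, A[1][1] + B[1][1] = 5 + 10 = 15, A[1][2] + B[2][1] = 1 + -4 = -3) = -3 (attained at k = 2)
  C[1][2] = min over k of (A[1][0] + B[0][2] = 4 + 2 = 6, A[1][1] + B[1][2] = 5 + -4 = 1, A[1][2] + B[2][2] = 1 + 6 = 7) = 1 (attained at k = 1)
  C[2][0] = min over k of (A[2][0] + B[0][0] = -3 + 0 = -3, A[2][1] + B[1][0] = -3 + 3 = 0, A[2][2] + B[2][0] = 1 + 4 = 5) = -3 (attained at k = 0)
  C[2][1] = min over k of (A[2][0] + B[0][1] = -3 + 1 = -2, A[2][1] + B[1][1] = -3 + 10 = 7, A[2][2] + B[2][1] = 1 + -4 = -3) = -3 (attained at k = 2)
  C[2][2] = min over k of (A[2][0] + B[0][2] = -3 + 2 = -1, A[2][1] + B[1][2] = -3 + -4 = -7, A[2][2] + B[2][2] = 1 + 6 = 7) = -7 (attained at k = 1)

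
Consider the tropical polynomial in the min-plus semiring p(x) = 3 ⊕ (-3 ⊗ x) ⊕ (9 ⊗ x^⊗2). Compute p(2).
p(2) = -1

A tropical monomial a ⊗ x^⊗i evaluates to a + i · x. Evaluating each term at x = 2:
  Term 0 contributes 3 + 0 · 2 = 3
  Term 1 contributes -3 + 1 · 2 = -1
  Term 2 contributes 9 + 2 · 2 = 13
p(2) = ⊕ of these = min[3, -1, 13] = -1.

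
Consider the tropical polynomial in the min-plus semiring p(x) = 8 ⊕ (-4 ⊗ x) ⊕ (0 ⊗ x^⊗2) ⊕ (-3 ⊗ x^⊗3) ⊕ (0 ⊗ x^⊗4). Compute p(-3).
p(-3) = -12

A tropical monomial a ⊗ x^⊗i evaluates to a + i · x. Evaluating each term at x = -3:
  Term 0 contributes 8 + 0 · -3 = 8
  Term 1 contributes -4 + 1 · -3 = -7
  Term 2 contributes 0 + 2 · -3 = -6
  Term 3 contributes -3 + 3 · -3 = -12
  Term 4 contributes 0 + 4 · -3 = -12
p(-3) = ⊕ of these = min[8, -7, -6, -12, -12] = -12.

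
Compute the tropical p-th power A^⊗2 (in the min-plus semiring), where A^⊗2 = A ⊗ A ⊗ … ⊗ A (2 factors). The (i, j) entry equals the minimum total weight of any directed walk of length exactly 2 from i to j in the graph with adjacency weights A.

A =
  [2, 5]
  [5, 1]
A^⊗2 =
  [4, 6]
  [6, 2]

Each entry (A^⊗2)_ij equals the minimum over all length-2 walks i = v_0 → v_1 → … → v_2 = j of Σ_t A[v_t][v_{t+1}]. For example, for (i, j) = (0, 1) we minimise over 2 possible intermediate vertex sequences; the minimum is 6, attained along the walk 0 → 1 → 1.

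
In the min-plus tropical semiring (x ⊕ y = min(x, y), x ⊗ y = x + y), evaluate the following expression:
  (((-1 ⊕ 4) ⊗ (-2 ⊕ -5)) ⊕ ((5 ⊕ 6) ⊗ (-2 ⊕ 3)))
(((-1 ⊕ 4) ⊗ (-2 ⊕ -5)) ⊕ ((5 ⊕ 6) ⊗ (-2 ⊕ 3))) = -6

Expand innermost to outermost. Recall ⊕ takes the minimum of its arguments and ⊗ takes their sum. Working out the expression (((-1 ⊕ 4) ⊗ (-2 ⊕ -5)) ⊕ ((5 ⊕ 6) ⊗ (-2 ⊕ 3))) gives -6.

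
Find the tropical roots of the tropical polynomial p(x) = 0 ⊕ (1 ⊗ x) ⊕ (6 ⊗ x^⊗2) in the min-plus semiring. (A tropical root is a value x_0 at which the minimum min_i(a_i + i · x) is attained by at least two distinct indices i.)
Roots: {-5, -1}

Each tropical root is a break point of the lower envelope of the lines y = a_i + i · x (there are 3 lines, with slopes 0, 1, ..., 2). Only the lines that attain the minimum somewhere contribute to roots; other lines are dominated. Here the surviving (envelope) indices are i = 2, i = 1, i = 0.
Intersections between consecutive envelope lines give the roots: for adjacent envelope indices i < j the intersection is x = (a_i − a_j) / (j − i). Reading off the sorted break points: {-5, -1}.
Verification: at each break x_0, at least two indices attain the minimum of min_i(a_i + i · x_0).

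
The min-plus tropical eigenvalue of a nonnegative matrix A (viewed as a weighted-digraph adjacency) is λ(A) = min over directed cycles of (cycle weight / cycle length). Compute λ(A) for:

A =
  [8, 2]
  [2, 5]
λ(A) = 2

Enumerate directed cycles and compute their means (weight / length). Sample:
  cycle 0 → 0: weight = 8, length = 1, mean = 8/1 ≈ 8.000
  cycle 1 → 1: weight = 5, length = 1, mean = 5/1 ≈ 5.000
  cycle 0 → 1 → 0: weight = 4, length = 2, mean = 4/2 ≈ 2.000
  cycle 1 → 0 → 1: weight = 4, length = 2, mean = 4/2 ≈ 2.000
Minimum mean = 2.000, attained e.g. along the cycle 0 → 1 → 0 with weight 4 and length 2. So λ(A) = 4/2 = 2.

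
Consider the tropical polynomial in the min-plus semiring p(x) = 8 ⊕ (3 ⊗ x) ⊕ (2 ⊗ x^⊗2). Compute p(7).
p(7) = 8

A tropical monomial a ⊗ x^⊗i evaluates to a + i · x. Evaluating each term at x = 7:
  Term 0 contributes 8 + 0 · 7 = 8
  Term 1 contributes 3 + 1 · 7 = 10
  Term 2 contributes 2 + 2 · 7 = 16
p(7) = ⊕ of these = min[8, 10, 16] = 8.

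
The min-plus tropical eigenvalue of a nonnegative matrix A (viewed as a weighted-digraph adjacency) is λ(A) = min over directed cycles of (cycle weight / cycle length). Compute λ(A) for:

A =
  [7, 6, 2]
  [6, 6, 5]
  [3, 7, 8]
λ(A) = 5/2

Enumerate directed cycles and compute their means (weight / length). Sample:
  cycle 0 → 0: weight = 7, length = 1, mean = 7/1 ≈ 7.000
  cycle 1 → 1: weight = 6, length = 1, mean = 6/1 ≈ 6.000
  cycle 2 → 2: weight = 8, length = 1, mean = 8/1 ≈ 8.000
  cycle 0 → 1 → 0: weight = 12, length = 2, mean = 12/2 ≈ 6.000
  cycle 0 → 2 → 0: weight = 5, length = 2, mean = 5/2 ≈ 2.500
  cycle 1 → 0 → 1: weight = 12, length = 2, mean = 12/2 ≈ 6.000
Minimum mean = 2.500, attained e.g. along the cycle 0 → 2 → 0 with weight 5 and length 2. So λ(A) = 5/2 = 5/2.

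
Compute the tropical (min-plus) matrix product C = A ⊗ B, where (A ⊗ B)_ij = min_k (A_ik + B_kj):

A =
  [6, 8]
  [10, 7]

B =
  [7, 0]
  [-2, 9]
A ⊗ B =
  [6, 6]
  [5, 10]

Apply the min-plus product entry-by-entry:
  C[0][0] = min over k of (A[0][0] + B[0][0] = 6 + 7 = 13, A[0][1] + B[1][0] = 8 + -2 = 6) = 6 (attained at k = 1)
  C[0][1] = min over k of (A[0][0] + B[0][1] = 6 + 0 = 6, A[0][1] + B[1][1] = 8 + 9 = 17) = 6 (attained at k = 0)
  C[1][0] = min over k of (A[1][0] + B[0][0] = 10 + 7 = 17, A[1][1] + B[1][0] = 7 + -2 = 5) = 5 (attained at k = 1)
  C[1][1] = min over k of (A[1][0] + B[0][1] = 10 + 0 = 10, A[1][1] + B[1][1] = 7 + 9 = 16) = 10 (attained at k = 0)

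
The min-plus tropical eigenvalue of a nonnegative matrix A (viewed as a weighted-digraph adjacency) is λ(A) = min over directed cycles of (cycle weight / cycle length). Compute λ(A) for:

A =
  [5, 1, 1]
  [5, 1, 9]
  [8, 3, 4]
λ(A) = 1

Enumerate directed cycles and compute their means (weight / length). Sample:
  cycle 0 → 0: weight = 5, length = 1, mean = 5/1 ≈ 5.000
  cycle 1 → 1: weight = 1, length = 1, mean = 1/1 ≈ 1.000
  cycle 2 → 2: weight = 4, length = 1, mean = 4/1 ≈ 4.000
  cycle 0 → 1 → 0: weight = 6, length = 2, mean = 6/2 ≈ 3.000
  cycle 0 → 2 → 0: weight = 9, length = 2, mean = 9/2 ≈ 4.500
  cycle 1 → 0 → 1: weight = 6, length = 2, mean = 6/2 ≈ 3.000
Minimum mean = 1.000, attained e.g. along the cycle 1 → 1 with weight 1 and length 1. So λ(A) = 1/1 = 1.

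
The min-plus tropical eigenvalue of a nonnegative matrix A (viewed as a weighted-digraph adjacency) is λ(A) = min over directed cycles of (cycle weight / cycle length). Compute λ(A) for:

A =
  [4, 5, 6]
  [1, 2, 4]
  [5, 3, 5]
λ(A) = 2

Enumerate directed cycles and compute their means (weight / length). Sample:
  cycle 0 → 0: weight = 4, length = 1, mean = 4/1 ≈ 4.000
  cycle 1 → 1: weight = 2, length = 1, mean = 2/1 ≈ 2.000
  cycle 2 → 2: weight = 5, length = 1, mean = 5/1 ≈ 5.000
  cycle 0 → 1 → 0: weight = 6, length = 2, mean = 6/2 ≈ 3.000
  cycle 0 → 2 → 0: weight = 11, length = 2, mean = 11/2 ≈ 5.500
  cycle 1 → 0 → 1: weight = 6, length = 2, mean = 6/2 ≈ 3.000
Minimum mean = 2.000, attained e.g. along the cycle 1 → 1 with weight 2 and length 1. So λ(A) = 2/1 = 2.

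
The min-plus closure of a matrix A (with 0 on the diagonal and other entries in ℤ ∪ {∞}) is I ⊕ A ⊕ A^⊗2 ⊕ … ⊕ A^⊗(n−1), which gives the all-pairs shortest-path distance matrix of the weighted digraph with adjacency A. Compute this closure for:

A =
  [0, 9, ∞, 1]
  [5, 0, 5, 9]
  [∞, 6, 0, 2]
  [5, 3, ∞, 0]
Closure =
  [0, 4, 9, 1]
  [5, 0, 5, 6]
  [7, 5, 0, 2]
  [5, 3, 8, 0]

This is the Floyd-Warshall all-pairs shortest-path computation. For each intermediate vertex k = 0, 1, …, 3, update dist[i][j] ← min(dist[i][j], dist[i][k] + dist[k][j]). The final matrix gives, for each (i, j), the minimum total weight of any directed path from i to j (possibly empty when i = j).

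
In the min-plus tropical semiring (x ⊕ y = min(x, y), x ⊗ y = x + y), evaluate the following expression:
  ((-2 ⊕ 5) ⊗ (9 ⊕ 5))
((-2 ⊕ 5) ⊗ (9 ⊕ 5)) = 3

Expand innermost to outermost. Recall ⊕ takes the minimum of its arguments and ⊗ takes their sum. Working out the expression ((-2 ⊕ 5) ⊗ (9 ⊕ 5)) gives 3.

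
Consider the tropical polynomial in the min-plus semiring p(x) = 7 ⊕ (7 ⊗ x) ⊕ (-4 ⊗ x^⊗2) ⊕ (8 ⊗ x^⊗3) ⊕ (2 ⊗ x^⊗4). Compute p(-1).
p(-1) = -6

A tropical monomial a ⊗ x^⊗i evaluates to a + i · x. Evaluating each term at x = -1:
  Term 0 contributes 7 + 0 · -1 = 7
  Term 1 contributes 7 + 1 · -1 = 6
  Term 2 contributes -4 + 2 · -1 = -6
  Term 3 contributes 8 + 3 · -1 = 5
  Term 4 contributes 2 + 4 · -1 = -2
p(-1) = ⊕ of these = min[7, 6, -6, 5, -2] = -6.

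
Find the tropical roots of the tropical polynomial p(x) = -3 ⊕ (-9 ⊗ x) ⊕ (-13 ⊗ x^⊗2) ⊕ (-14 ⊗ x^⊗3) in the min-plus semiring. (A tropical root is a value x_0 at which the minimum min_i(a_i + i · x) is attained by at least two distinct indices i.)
Roots: {1, 4, 6}

Each tropical root is a break point of the lower envelope of the lines y = a_i + i · x (there are 4 lines, with slopes 0, 1, ..., 3). Only the lines that attain the minimum somewhere contribute to roots; other lines are dominated. Here the surviving (envelope) indices are i = 3, i = 2, i = 1, i = 0.
Intersections between consecutive envelope lines give the roots: for adjacent envelope indices i < j the intersection is x = (a_i − a_j) / (j − i). Reading off the sorted break points: {1, 4, 6}.
Verification: at each break x_0, at least two indices attain the minimum of min_i(a_i + i · x_0).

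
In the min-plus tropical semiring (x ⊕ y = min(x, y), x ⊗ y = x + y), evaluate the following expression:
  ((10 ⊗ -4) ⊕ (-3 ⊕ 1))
((10 ⊗ -4) ⊕ (-3 ⊕ 1)) = -3

Expand innermost to outermost. Recall ⊕ takes the minimum of its arguments and ⊗ takes their sum. Working out the expression ((10 ⊗ -4) ⊕ (-3 ⊕ 1)) gives -3.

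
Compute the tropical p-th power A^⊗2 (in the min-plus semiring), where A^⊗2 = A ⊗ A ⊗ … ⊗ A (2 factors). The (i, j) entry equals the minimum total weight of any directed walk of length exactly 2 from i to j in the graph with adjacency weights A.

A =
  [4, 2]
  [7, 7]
A^⊗2 =
  [8, 6]
  [11, 9]

Each entry (A^⊗2)_ij equals the minimum over all length-2 walks i = v_0 → v_1 → … → v_2 = j of Σ_t A[v_t][v_{t+1}]. For example, for (i, j) = (0, 1) we minimise over 2 possible intermediate vertex sequences; the minimum is 6, attained along the walk 0 → 0 → 1.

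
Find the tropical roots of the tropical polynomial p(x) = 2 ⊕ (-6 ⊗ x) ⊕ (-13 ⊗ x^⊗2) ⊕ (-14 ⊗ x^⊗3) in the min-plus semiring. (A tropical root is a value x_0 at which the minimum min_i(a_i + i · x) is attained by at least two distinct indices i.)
Roots: {1, 7, 8}

Each tropical root is a break point of the lower envelope of the lines y = a_i + i · x (there are 4 lines, with slopes 0, 1, ..., 3). Only the lines that attain the minimum somewhere contribute to roots; other lines are dominated. Here the surviving (envelope) indices are i = 3, i = 2, i = 1, i = 0.
Intersections between consecutive envelope lines give the roots: for adjacent envelope indices i < j the intersection is x = (a_i − a_j) / (j − i). Reading off the sorted break points: {1, 7, 8}.
Verification: at each break x_0, at least two indices attain the minimum of min_i(a_i + i · x_0).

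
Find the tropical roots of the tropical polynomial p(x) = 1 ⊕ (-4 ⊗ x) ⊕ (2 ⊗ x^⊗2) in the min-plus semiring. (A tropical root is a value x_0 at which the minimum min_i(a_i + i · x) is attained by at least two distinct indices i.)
Roots: {-6, 5}

Each tropical root is a break point of the lower envelope of the lines y = a_i + i · x (there are 3 lines, with slopes 0, 1, ..., 2). Only the lines that attain the minimum somewhere contribute to roots; other lines are dominated. Here the surviving (envelope) indices are i = 2, i = 1, i = 0.
Intersections between consecutive envelope lines give the roots: for adjacent envelope indices i < j the intersection is x = (a_i − a_j) / (j − i). Reading off the sorted break points: {-6, 5}.
Verification: at each break x_0, at least two indices attain the minimum of min_i(a_i + i · x_0).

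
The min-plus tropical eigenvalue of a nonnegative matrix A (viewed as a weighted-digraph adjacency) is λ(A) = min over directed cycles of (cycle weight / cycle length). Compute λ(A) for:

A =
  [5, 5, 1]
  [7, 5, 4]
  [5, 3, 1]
λ(A) = 1

Enumerate directed cycles and compute their means (weight / length). Sample:
  cycle 0 → 0: weight = 5, length = 1, mean = 5/1 ≈ 5.000
  cycle 1 → 1: weight = 5, length = 1, mean = 5/1 ≈ 5.000
  cycle 2 → 2: weight = 1, length = 1, mean = 1/1 ≈ 1.000
  cycle 0 → 1 → 0: weight = 12, length = 2, mean = 12/2 ≈ 6.000
  cycle 0 → 2 → 0: weight = 6, length = 2, mean = 6/2 ≈ 3.000
  cycle 1 → 0 → 1: weight = 12, length = 2, mean = 12/2 ≈ 6.000
Minimum mean = 1.000, attained e.g. along the cycle 2 → 2 with weight 1 and length 1. So λ(A) = 1/1 = 1.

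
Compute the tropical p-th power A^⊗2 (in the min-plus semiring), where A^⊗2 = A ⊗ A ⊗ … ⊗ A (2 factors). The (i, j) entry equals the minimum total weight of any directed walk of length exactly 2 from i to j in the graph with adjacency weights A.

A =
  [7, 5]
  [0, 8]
A^⊗2 =
  [5, 12]
  [7, 5]

Each entry (A^⊗2)_ij equals the minimum over all length-2 walks i = v_0 → v_1 → … → v_2 = j of Σ_t A[v_t][v_{t+1}]. For example, for (i, j) = (0, 1) we minimise over 2 possible intermediate vertex sequences; the minimum is 12, attained along the walk 0 → 0 → 1.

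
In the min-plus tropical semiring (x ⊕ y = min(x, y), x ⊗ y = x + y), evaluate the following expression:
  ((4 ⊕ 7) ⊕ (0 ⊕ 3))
((4 ⊕ 7) ⊕ (0 ⊕ 3)) = 0

Expand innermost to outermost. Recall ⊕ takes the minimum of its arguments and ⊗ takes their sum. Working out the expression ((4 ⊕ 7) ⊕ (0 ⊕ 3)) gives 0.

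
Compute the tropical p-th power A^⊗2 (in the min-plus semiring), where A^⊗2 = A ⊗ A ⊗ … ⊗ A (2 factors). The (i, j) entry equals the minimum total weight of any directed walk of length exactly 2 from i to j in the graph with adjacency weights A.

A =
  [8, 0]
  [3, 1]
A^⊗2 =
  [3, 1]
  [4, 2]

Each entry (A^⊗2)_ij equals the minimum over all length-2 walks i = v_0 → v_1 → … → v_2 = j of Σ_t A[v_t][v_{t+1}]. For example, for (i, j) = (0, 1) we minimise over 2 possible intermediate vertex sequences; the minimum is 1, attained along the walk 0 → 1 → 1.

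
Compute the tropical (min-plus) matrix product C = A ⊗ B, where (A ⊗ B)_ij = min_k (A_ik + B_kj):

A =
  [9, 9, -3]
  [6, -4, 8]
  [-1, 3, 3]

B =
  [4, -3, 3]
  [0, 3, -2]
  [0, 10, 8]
A ⊗ B =
  [-3, 6, 5]
  [-4, -1, -6]
  [3, -4, 1]

Apply the min-plus product entry-by-entry:
  C[0][0] = min over k of (A[0][0] + B[0][0] = 9 + 4 = 13, A[0][1] + B[1][0] = 9 + 0 = 9, A[0][2] + B[2][0] = -3 + 0 = -3) = -3 (attained at k = 2)
  C[0][1] = min over k of (A[0][0] + B[0][1] = 9 + -3 = 6, A[0][1] + B[1][1] = 9 + 3 = 12, A[0][2] + B[2][1] = -3 + 10 = 7) = 6 (attained at k = 0)
  C[0][2] = min over k of (A[0][0] + B[0][2] = 9 + 3 = 12, A[0][1] + B[1][2] = 9 + -2 = 7, A[0][2] + B[2][2] = -3 + 8 = 5) = 5 (attained at k = 2)
  C[1][0] = min over k of (A[1][0] + B[0][0] = 6 + 4 = 10, A[1][1] + B[1][0] = -4 + 0 = -4, A[1][2] + B[2][0] = 8 + 0 = 8) = -4 (attained at k = 1)
  C[1][1] = min over k of (A[1][0] + B[0][1] = 6 + -3 = 3, A[1][1] + B[1][1] = -4 + 3 = -1, A[1][2] + B[2][1] = 8 + 10 = 18) = -1 (attained at k = 1)
  C[1][2] = min over k of (A[1][0] + B[0][2] = 6 + 3 = 9, A[1][1] + B[1][2] = -4 + -2 = -6, A[1][2] + B[2][2] = 8 + 8 = 16) = -6 (attained at k = 1)
  C[2][0] = min over k of (A[2][0] + B[0][0] = -1 + 4 = 3, A[2][1] + B[1][0] = 3 + 0 = 3, A[2][2] + B[2][0] = 3 + 0 = 3) = 3 (attained at k = 0)
  C[2][1] = min over k of (A[2][0] + B[0][1] = -1 + -3 = -4, A[2][1] + B[1][1] = 3 + 3 = 6, A[2][2] + B[2][1] = 3 + 10 = 13) = -4 (attained at k = 0)
  C[2][2] = min over k of (A[2][0] + B[0][2] = -1 + 3 = 2, A[2][1] + B[1][2] = 3 + -2 = 1, A[2][2] + B[2][2] = 3 + 8 = 11) = 1 (attained at k = 1)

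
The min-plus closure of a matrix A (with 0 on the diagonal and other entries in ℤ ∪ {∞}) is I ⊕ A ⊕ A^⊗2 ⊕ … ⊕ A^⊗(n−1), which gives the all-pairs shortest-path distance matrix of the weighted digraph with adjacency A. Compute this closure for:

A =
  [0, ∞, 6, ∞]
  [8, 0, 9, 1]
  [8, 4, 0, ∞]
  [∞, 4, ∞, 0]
Closure =
  [0, 10, 6, 11]
  [8, 0, 9, 1]
  [8, 4, 0, 5]
  [12, 4, 13, 0]

This is the Floyd-Warshall all-pairs shortest-path computation. For each intermediate vertex k = 0, 1, …, 3, update dist[i][j] ← min(dist[i][j], dist[i][k] + dist[k][j]). The final matrix gives, for each (i, j), the minimum total weight of any directed path from i to j (possibly empty when i = j).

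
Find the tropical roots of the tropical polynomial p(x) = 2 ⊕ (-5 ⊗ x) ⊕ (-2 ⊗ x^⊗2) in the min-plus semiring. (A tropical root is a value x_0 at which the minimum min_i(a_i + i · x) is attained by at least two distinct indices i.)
Roots: {-3, 7}

Each tropical root is a break point of the lower envelope of the lines y = a_i + i · x (there are 3 lines, with slopes 0, 1, ..., 2). Only the lines that attain the minimum somewhere contribute to roots; other lines are dominated. Here the surviving (envelope) indices are i = 2, i = 1, i = 0.
Intersections between consecutive envelope lines give the roots: for adjacent envelope indices i < j the intersection is x = (a_i − a_j) / (j − i). Reading off the sorted break points: {-3, 7}.
Verification: at each break x_0, at least two indices attain the minimum of min_i(a_i + i · x_0).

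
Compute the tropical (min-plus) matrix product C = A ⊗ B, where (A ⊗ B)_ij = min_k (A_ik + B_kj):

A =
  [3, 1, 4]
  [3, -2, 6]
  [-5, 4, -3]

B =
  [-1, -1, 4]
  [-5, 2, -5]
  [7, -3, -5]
A ⊗ B =
  [-4, 1, -4]
  [-7, 0, -7]
  [-6, -6, -8]

Apply the min-plus product entry-by-entry:
  C[0][0] = min over k of (A[0][0] + B[0][0] = 3 + -1 = 2, A[0][1] + B[1][0] = 1 + -5 = -4, A[0][2] + B[2][0] = 4 + 7 = 11) = -4 (attained at k = 1)
  C[0][1] = min over k of (A[0][0] + B[0][1] = 3 + -1 = 2, A[0][1] + B[1][1] = 1 + 2 = 3, A[0][2] + B[2][1] = 4 + -3 = 1) = 1 (attained at k = 2)
  C[0][2] = min over k of (A[0][0] + B[0][2] = 3 + 4 = 7, A[0][1] + B[1][2] = 1 + -5 = -4, A[0][2] + B[2][2] = 4 + -5 = -1) = -4 (attained at k = 1)
  C[1][0] = min over k of (A[1][0] + B[0][0] = 3 + -1 = 2, A[1][1] + B[1][0] = -2 + -5 = -7, A[1][2] + B[2][0] = 6 + 7 = 13) = -7 (attained at k = 1)
  C[1][1] = min over k of (A[1][0] + B[0][1] = 3 + -1 = 2, A[1][1] + B[1][1] = -2 + 2 = 0, A[1][2] + B[2][1] = 6 + -3 = 3) = 0 (attained at k = 1)
  C[1][2] = min over k of (A[1][0] + B[0][2] = 3 + 4 = 7, A[1][1] + B[1][2] = -2 + -5 = -7, A[1][2] + B[2][2] = 6 + -5 = 1) = -7 (attained at k = 1)
  C[2][0] = min over k of (A[2][0] + B[0][0] = -5 + -1 = -6, A[2][1] + B[1][0] = 4 + -5 = -1, A[2][2] + B[2][0] = -3 + 7 = 4) = -6 (attained at k = 0)
  C[2][1] = min over k of (A[2][0] + B[0][1] = -5 + -1 = -6, A[2][1] + B[1][1] = 4 + 2 = 6, A[2][2] + B[2][1] = -3 + -3 = -6) = -6 (attained at k = 0)
  C[2][2] = min over k of (A[2][0] + B[0][2] = -5 + 4 = -1, A[2][1] + B[1][2] = 4 + -5 = -1, A[2][2] + B[2][2] = -3 + -5 = -8) = -8 (attained at k = 2)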